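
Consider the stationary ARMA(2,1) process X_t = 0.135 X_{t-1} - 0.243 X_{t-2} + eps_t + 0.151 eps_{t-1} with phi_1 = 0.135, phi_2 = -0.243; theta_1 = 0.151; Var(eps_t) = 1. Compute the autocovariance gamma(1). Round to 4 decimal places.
\gamma(1) = 0.2448

Multiply the model equation by X_{t-k} and take expectations. With theta_0 = psi_0 = 1 and psi_j the MA(infinity) weights, this gives
  gamma(k) - sum_i phi_i gamma(k-i) = c_k,
  c_k = sigma^2 * sum_{j=k..q} theta_j psi_{j-k}   (c_k = 0 for k > q),
using gamma(-m) = gamma(m).
psi-weights needed (psi_j = theta_j + sum_i phi_i psi_{j-i}):
  psi_1 = theta_1 + phi_1 = 0.151 + (0.135) = 0.286
Right-hand sides:
  c_0 = sigma^2 (1 + theta_1 psi_1) = 1 * (1 + (0.151)(0.286)) = 1 * 1.043186 = 1.043186
  c_1 = sigma^2 theta_1 = 1 * (0.151) = 0.151
  c_2 = 0
Equations for k = 0, 1, 2 (AR order 2, c_2 = 0):
  (E0) gamma(0) = phi_1 gamma(1) + phi_2 gamma(2) + c_0
  (E1) gamma(1) = phi_1 gamma(0) + phi_2 gamma(1) + c_1
  (E2) gamma(2) = phi_1 gamma(1) + phi_2 gamma(0)
From (E1): gamma(1) = A gamma(0) + B with
  A = phi_1 / (1 - phi_2) = 0.135 / 1.243 = 0.108608,   B = c_1 / (1 - phi_2) = 0.151 / 1.243 = 0.12148.
Insert (E2) into (E0): gamma(0) (1 - phi_2^2) = phi_1 (1 + phi_2) gamma(1) + c_0.
  phi_1 (1 + phi_2) = (0.135)(0.757) = 0.102195,   1 - phi_2^2 = 0.940951.
Replace gamma(1) by A gamma(0) + B and collect gamma(0):
  gamma(0) [0.940951 - (0.102195)(0.108608)] = (0.102195)(0.12148) + 1.043186
  gamma(0) * 0.929852 = 1.055601
  gamma(0) = 1.055601 / 0.929852 = 1.135235.
  gamma(1) = A gamma(0) + B = (0.108608)(1.135235) + (0.12148) = 0.244776.
Therefore gamma(1) = 0.2448 (to 4 decimal places).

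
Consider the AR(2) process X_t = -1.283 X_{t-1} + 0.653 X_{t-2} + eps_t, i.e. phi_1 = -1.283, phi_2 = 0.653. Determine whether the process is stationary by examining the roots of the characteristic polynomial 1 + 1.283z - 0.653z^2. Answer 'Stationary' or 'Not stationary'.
\text{Not stationary}

The AR(p) characteristic polynomial is P(z) = 1 + 1.283z - 0.653z^2.
Stationarity requires all roots to lie outside the unit circle, i.e. |z| > 1 for every root.
Set 1 + (1.283) z + (-0.653) z^2 = 0, i.e. a z^2 + b z + c = 0 with a = -0.653, b = 1.283, c = 1.
Discriminant D = b^2 - 4ac = (1.283)^2 - 4*(-0.653)*1 = 1.646089 - (-2.612) = 4.258089.
D >= 0, so the roots are real: z = (-b +/- sqrt(D)) / (2a) = (-1.283 +/- 2.063514) / (-1.306).
  z_1 = (-1.283 + 2.063514) / (-1.306) = -0.5976,   |z_1| = 0.5976.
  z_2 = (-1.283 - 2.063514) / (-1.306) = 2.5624,   |z_2| = 2.5624.
Moduli of all roots: 0.5976, 2.5624.
All moduli strictly greater than 1? No.
Verdict: Not stationary.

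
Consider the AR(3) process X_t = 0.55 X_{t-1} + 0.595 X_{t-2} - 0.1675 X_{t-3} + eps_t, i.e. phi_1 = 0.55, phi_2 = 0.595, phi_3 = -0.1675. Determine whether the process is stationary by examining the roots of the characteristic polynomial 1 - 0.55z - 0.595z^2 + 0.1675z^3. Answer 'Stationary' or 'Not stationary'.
\text{Stationary}

The AR(p) characteristic polynomial is P(z) = 1 - 0.55z - 0.595z^2 + 0.1675z^3.
Stationarity requires all roots to lie outside the unit circle, i.e. |z| > 1 for every root.
Degree 3: look for a simple real root z0 first, then factor out (1 - z/z0) and solve the remaining quadratic.
Testing z0 = 4: P(4) = 1 + (-0.55)(4) + (-0.595)(4)^2 + (0.1675)(4)^3
  = 1 + (-2.2) + (-9.52) + (10.72) = 0.  So z_0 = 4 is a root, |z_0| = 4.
Divide out the factor (1 - 0.25 z) = (1 - z/z0) (since 1/z0 = 0.25):
  P(z) = (1 - 0.25 z)(1 + (-0.3) z + (-0.67) z^2)
  [check: z-coef -0.3 - (0.25) = -0.55; z^2-coef -0.67 - (0.25)(-0.3) = -0.595; z^3-coef -(0.25)(-0.67) = 0.1675.]
Remaining roots from the quadratic factor 1 + (-0.3) z + (-0.67) z^2:
  Set 1 + (-0.3) z + (-0.67) z^2 = 0, i.e. a z^2 + b z + c = 0 with a = -0.67, b = -0.3, c = 1.
  Discriminant D = b^2 - 4ac = (-0.3)^2 - 4*(-0.67)*1 = 0.09 - (-2.68) = 2.77.
  D >= 0, so the roots are real: z = (-b +/- sqrt(D)) / (2a) = (0.3 +/- 1.664332) / (-1.34).
    z_1 = (0.3 + 1.664332) / (-1.34) = -1.4659,   |z_1| = 1.4659.
    z_2 = (0.3 - 1.664332) / (-1.34) = 1.0182,   |z_2| = 1.0182.
Moduli of all roots: 4.0000, 1.4659, 1.0182.
All moduli strictly greater than 1? Yes.
Verdict: Stationary.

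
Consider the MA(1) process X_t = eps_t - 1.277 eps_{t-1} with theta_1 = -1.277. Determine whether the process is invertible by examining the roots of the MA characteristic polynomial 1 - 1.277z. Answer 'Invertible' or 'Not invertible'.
\text{Not invertible}

The MA(q) characteristic polynomial is P(z) = 1 - 1.277z.
Invertibility requires all roots to lie outside the unit circle, i.e. |z| > 1 for every root.
This is linear in z: 1 + (-1.277) z = 0  =>  z = -1/(-1.277) = 0.783085,  |z| = 0.783085.
Moduli of all roots: 0.7831.
All moduli strictly greater than 1? No.
Verdict: Not invertible.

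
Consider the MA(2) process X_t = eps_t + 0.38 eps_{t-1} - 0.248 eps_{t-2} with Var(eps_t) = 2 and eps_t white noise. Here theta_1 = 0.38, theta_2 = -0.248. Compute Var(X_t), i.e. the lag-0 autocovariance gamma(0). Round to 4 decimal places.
\gamma(0) = 2.4118

For an MA(q) process X_t = eps_t + sum_i theta_i eps_{t-i} with
Var(eps_t) = sigma^2, the variance is
  gamma(0) = sigma^2 * (1 + sum_i theta_i^2).
  sum_i theta_i^2 = (0.38)^2 + (-0.248)^2 = 0.1444 + 0.061504 = 0.205904.
  gamma(0) = 2 * (1 + 0.205904) = 2 * 1.205904 = 2.411808, which rounds to 2.4118.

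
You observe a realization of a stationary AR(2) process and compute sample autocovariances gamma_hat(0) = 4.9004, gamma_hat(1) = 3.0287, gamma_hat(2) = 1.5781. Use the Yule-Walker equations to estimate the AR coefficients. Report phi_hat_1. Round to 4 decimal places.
\hat\phi_{1} = 0.6780

The Yule-Walker equations for an AR(p) process read, in matrix form,
  Gamma_p phi = r_p,   with   (Gamma_p)_{ij} = gamma(|i - j|),
                       (r_p)_i = gamma(i),   i,j = 1..p.
Substitute the sample gammas (Toeplitz matrix and right-hand side of size 2):
  Gamma_p = [[4.9004, 3.0287], [3.0287, 4.9004]]
  r_p     = [3.0287, 1.5781]
Written out:
  4.9004 phi_1 + 3.0287 phi_2 = 3.0287
  3.0287 phi_1 + 4.9004 phi_2 = 1.5781
Solve by Cramer's rule:
  det = gamma(0)^2 - gamma(1)^2 = (4.9004)^2 - (3.0287)^2 = 24.01392016 - 9.17302369 = 14.84089647
  phi_hat_1 = [gamma(1) gamma(0) - gamma(1) gamma(2)] / det = [(3.0287)(4.9004) - (3.0287)(1.5781)] / 14.84089647 = 10.06225001 / 14.84089647 = 0.678
  phi_hat_2 = [gamma(0) gamma(2) - gamma(1)^2] / det = [(4.9004)(1.5781) - (3.0287)^2] / 14.84089647 = -1.43970245 / 14.84089647 = -0.097
So phi_hat = [0.6780, -0.0970].
Therefore phi_hat_1 = 0.6780.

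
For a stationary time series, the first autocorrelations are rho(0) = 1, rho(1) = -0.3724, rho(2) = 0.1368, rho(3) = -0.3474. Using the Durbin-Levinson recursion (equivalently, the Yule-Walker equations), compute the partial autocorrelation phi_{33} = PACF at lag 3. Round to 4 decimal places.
\phi_{33} = -0.3450

The PACF at lag k is phi_{kk}, the last component of the solution
to the Yule-Walker system G_k phi = r_k where
  (G_k)_{ij} = rho(|i - j|), (r_k)_i = rho(i), i,j = 1..k.
Equivalently, Durbin-Levinson gives phi_{kk} iteratively:
  phi_{11} = rho(1)
  phi_{kk} = [rho(k) - sum_{j=1..k-1} phi_{k-1,j} rho(k-j)]
            / [1 - sum_{j=1..k-1} phi_{k-1,j} rho(j)],
  phi_{k,j} = phi_{k-1,j} - phi_{kk} phi_{k-1,k-j},  j = 1..k-1.
Step k = 1:
  phi_11 = rho(1) = -0.3724.
Step k = 2:
  phi_22 = [rho(2) - phi_11 rho(1)] / [1 - phi_11 rho(1)] = [0.1368 - (-0.3724)(-0.3724)] / [1 - (-0.3724)(-0.3724)]
         = -0.00188176 / 0.86131824 = -0.002185.
  Update: phi_21 = phi_11 - phi_22 phi_11 = -0.3724 - (-0.002185)(-0.3724) = -0.373214.
Step k = 3:
  phi_33 = [rho(3) - phi_21 rho(2) - phi_22 rho(1)] / [1 - phi_21 rho(1) - phi_22 rho(2)]
    numerator   = -0.3474 - (-0.373214)(0.1368) - (-0.002185)(-0.3724) = -0.29715798
    denominator = 1 - (-0.373214)(-0.3724) - (-0.002185)(0.1368) = 0.86131413
  phi_33 = -0.29715798 / 0.86131413 = -0.345.
Therefore phi_{33} = -0.3450.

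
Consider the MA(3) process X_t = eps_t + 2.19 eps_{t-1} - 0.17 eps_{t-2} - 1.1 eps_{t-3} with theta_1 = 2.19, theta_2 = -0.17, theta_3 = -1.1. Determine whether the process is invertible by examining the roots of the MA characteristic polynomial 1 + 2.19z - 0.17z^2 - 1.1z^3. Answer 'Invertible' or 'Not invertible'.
\text{Not invertible}

The MA(q) characteristic polynomial is P(z) = 1 + 2.19z - 0.17z^2 - 1.1z^3.
Invertibility requires all roots to lie outside the unit circle, i.e. |z| > 1 for every root.
Degree 3: look for a simple real root z0 first, then factor out (1 - z/z0) and solve the remaining quadratic.
Testing z0 = -0.5: P(-0.5) = 1 + (2.19)(-0.5) + (-0.17)(-0.5)^2 + (-1.1)(-0.5)^3
  = 1 + (-1.095) + (-0.0425) + (0.1375) = 0.  So z_0 = -0.5 is a root, |z_0| = 0.5.
Divide out the factor (1 + 2 z) = (1 - z/z0) (since 1/z0 = -2):
  P(z) = (1 + 2 z)(1 + (0.19) z + (-0.55) z^2)
  [check: z-coef 0.19 - (-2) = 2.19; z^2-coef -0.55 - (-2)(0.19) = -0.17; z^3-coef -(-2)(-0.55) = -1.1.]
Remaining roots from the quadratic factor 1 + (0.19) z + (-0.55) z^2:
  Set 1 + (0.19) z + (-0.55) z^2 = 0, i.e. a z^2 + b z + c = 0 with a = -0.55, b = 0.19, c = 1.
  Discriminant D = b^2 - 4ac = (0.19)^2 - 4*(-0.55)*1 = 0.0361 - (-2.2) = 2.2361.
  D >= 0, so the roots are real: z = (-b +/- sqrt(D)) / (2a) = (-0.19 +/- 1.495359) / (-1.1).
    z_1 = (-0.19 + 1.495359) / (-1.1) = -1.1867,   |z_1| = 1.1867.
    z_2 = (-0.19 - 1.495359) / (-1.1) = 1.5321,   |z_2| = 1.5321.
Moduli of all roots: 0.5000, 1.1867, 1.5321.
All moduli strictly greater than 1? No.
Verdict: Not invertible.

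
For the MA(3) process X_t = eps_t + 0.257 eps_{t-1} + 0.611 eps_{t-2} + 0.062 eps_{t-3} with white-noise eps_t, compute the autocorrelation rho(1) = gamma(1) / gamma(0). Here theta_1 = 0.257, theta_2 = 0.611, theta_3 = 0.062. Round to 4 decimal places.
\rho(1) = 0.3131

For an MA(q) process with theta_0 = 1, the autocovariance is
  gamma(k) = sigma^2 * sum_{i=0..q-k} theta_i * theta_{i+k},
and rho(k) = gamma(k) / gamma(0). Sigma^2 cancels.
  numerator   = (1)*(0.257) + (0.257)*(0.611) + (0.611)*(0.062) = 0.451909.
  denominator = (1)^2 + (0.257)^2 + (0.611)^2 + (0.062)^2 = 1.443214.
  rho(1) = 0.451909 / 1.443214 = 0.3131.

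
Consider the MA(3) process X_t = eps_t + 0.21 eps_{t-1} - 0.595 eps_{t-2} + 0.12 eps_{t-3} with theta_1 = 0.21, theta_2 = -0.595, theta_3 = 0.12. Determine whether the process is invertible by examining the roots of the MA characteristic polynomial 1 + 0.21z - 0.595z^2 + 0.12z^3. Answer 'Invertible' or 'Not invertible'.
\text{Invertible}

The MA(q) characteristic polynomial is P(z) = 1 + 0.21z - 0.595z^2 + 0.12z^3.
Invertibility requires all roots to lie outside the unit circle, i.e. |z| > 1 for every root.
Degree 3: look for a simple real root z0 first, then factor out (1 - z/z0) and solve the remaining quadratic.
Testing z0 = 4: P(4) = 1 + (0.21)(4) + (-0.595)(4)^2 + (0.12)(4)^3
  = 1 + (0.84) + (-9.52) + (7.68) = 0.  So z_0 = 4 is a root, |z_0| = 4.
Divide out the factor (1 - 0.25 z) = (1 - z/z0) (since 1/z0 = 0.25):
  P(z) = (1 - 0.25 z)(1 + (0.46) z + (-0.48) z^2)
  [check: z-coef 0.46 - (0.25) = 0.21; z^2-coef -0.48 - (0.25)(0.46) = -0.595; z^3-coef -(0.25)(-0.48) = 0.12.]
Remaining roots from the quadratic factor 1 + (0.46) z + (-0.48) z^2:
  Set 1 + (0.46) z + (-0.48) z^2 = 0, i.e. a z^2 + b z + c = 0 with a = -0.48, b = 0.46, c = 1.
  Discriminant D = b^2 - 4ac = (0.46)^2 - 4*(-0.48)*1 = 0.2116 - (-1.92) = 2.1316.
  D >= 0, so the roots are real: z = (-b +/- sqrt(D)) / (2a) = (-0.46 +/- 1.46) / (-0.96).
    z_1 = (-0.46 + 1.46) / (-0.96) = -1.0417,   |z_1| = 1.0417.
    z_2 = (-0.46 - 1.46) / (-0.96) = 2,   |z_2| = 2.
Moduli of all roots: 4.0000, 1.0417, 2.0000.
All moduli strictly greater than 1? Yes.
Verdict: Invertible.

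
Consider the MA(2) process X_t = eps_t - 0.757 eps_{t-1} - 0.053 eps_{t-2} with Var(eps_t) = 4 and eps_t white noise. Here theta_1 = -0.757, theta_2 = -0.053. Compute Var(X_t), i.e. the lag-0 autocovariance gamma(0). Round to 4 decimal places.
\gamma(0) = 6.3034

For an MA(q) process X_t = eps_t + sum_i theta_i eps_{t-i} with
Var(eps_t) = sigma^2, the variance is
  gamma(0) = sigma^2 * (1 + sum_i theta_i^2).
  sum_i theta_i^2 = (-0.757)^2 + (-0.053)^2 = 0.573049 + 0.002809 = 0.575858.
  gamma(0) = 4 * (1 + 0.575858) = 4 * 1.575858 = 6.303432, which rounds to 6.3034.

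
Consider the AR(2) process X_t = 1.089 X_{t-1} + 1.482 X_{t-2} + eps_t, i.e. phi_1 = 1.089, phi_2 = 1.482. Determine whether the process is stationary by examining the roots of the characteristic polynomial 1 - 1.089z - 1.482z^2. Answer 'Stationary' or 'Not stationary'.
\text{Not stationary}

The AR(p) characteristic polynomial is P(z) = 1 - 1.089z - 1.482z^2.
Stationarity requires all roots to lie outside the unit circle, i.e. |z| > 1 for every root.
Set 1 + (-1.089) z + (-1.482) z^2 = 0, i.e. a z^2 + b z + c = 0 with a = -1.482, b = -1.089, c = 1.
Discriminant D = b^2 - 4ac = (-1.089)^2 - 4*(-1.482)*1 = 1.185921 - (-5.928) = 7.113921.
D >= 0, so the roots are real: z = (-b +/- sqrt(D)) / (2a) = (1.089 +/- 2.667193) / (-2.964).
  z_1 = (1.089 + 2.667193) / (-2.964) = -1.2673,   |z_1| = 1.2673.
  z_2 = (1.089 - 2.667193) / (-2.964) = 0.5325,   |z_2| = 0.5325.
Moduli of all roots: 1.2673, 0.5325.
All moduli strictly greater than 1? No.
Verdict: Not stationary.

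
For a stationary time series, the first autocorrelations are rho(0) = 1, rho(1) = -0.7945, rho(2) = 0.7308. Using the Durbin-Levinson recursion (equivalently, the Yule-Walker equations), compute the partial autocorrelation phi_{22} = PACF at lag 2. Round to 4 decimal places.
\phi_{22} = 0.2700

The PACF at lag k is phi_{kk}, the last component of the solution
to the Yule-Walker system G_k phi = r_k where
  (G_k)_{ij} = rho(|i - j|), (r_k)_i = rho(i), i,j = 1..k.
Equivalently, Durbin-Levinson gives phi_{kk} iteratively:
  phi_{11} = rho(1)
  phi_{kk} = [rho(k) - sum_{j=1..k-1} phi_{k-1,j} rho(k-j)]
            / [1 - sum_{j=1..k-1} phi_{k-1,j} rho(j)],
  phi_{k,j} = phi_{k-1,j} - phi_{kk} phi_{k-1,k-j},  j = 1..k-1.
Step k = 1:
  phi_11 = rho(1) = -0.7945.
Step k = 2:
  phi_22 = [rho(2) - phi_11 rho(1)] / [1 - phi_11 rho(1)] = [0.7308 - (-0.7945)(-0.7945)] / [1 - (-0.7945)(-0.7945)]
         = 0.09956975 / 0.36876975 = 0.27.
Therefore phi_{22} = 0.2700.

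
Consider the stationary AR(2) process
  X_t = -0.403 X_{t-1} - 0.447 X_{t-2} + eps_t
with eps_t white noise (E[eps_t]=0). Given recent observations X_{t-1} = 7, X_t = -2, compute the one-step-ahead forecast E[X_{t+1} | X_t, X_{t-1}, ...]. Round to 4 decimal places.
E[X_{t+1} \mid \mathcal F_t] = -2.3230

For an AR(p) model X_t = c + sum_i phi_i X_{t-i} + eps_t, the
one-step-ahead conditional mean is
  E[X_{t+1} | X_t, ...] = c + sum_i phi_i X_{t+1-i}.
Substitute known values:
  E[X_{t+1} | ...] = (-0.403) * (-2) + (-0.447) * (7)
                   = -2.3230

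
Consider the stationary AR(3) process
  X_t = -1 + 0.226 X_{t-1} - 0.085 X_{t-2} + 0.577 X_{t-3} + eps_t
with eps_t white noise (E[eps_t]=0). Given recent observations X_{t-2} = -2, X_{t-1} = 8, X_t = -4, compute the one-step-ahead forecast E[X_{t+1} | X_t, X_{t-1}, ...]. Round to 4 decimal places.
E[X_{t+1} \mid \mathcal F_t] = -3.7380

For an AR(p) model X_t = c + sum_i phi_i X_{t-i} + eps_t, the
one-step-ahead conditional mean is
  E[X_{t+1} | X_t, ...] = c + sum_i phi_i X_{t+1-i}.
Substitute known values:
  E[X_{t+1} | ...] = -1 + (0.226) * (-4) + (-0.085) * (8) + (0.577) * (-2)
                   = -3.7380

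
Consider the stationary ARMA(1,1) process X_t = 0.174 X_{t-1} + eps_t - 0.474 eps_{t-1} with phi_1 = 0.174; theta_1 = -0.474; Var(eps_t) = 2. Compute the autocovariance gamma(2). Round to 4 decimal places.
\gamma(2) = -0.0988

Multiply the model equation by X_{t-k} and take expectations. With theta_0 = psi_0 = 1 and psi_j the MA(infinity) weights, this gives
  gamma(k) - sum_i phi_i gamma(k-i) = c_k,
  c_k = sigma^2 * sum_{j=k..q} theta_j psi_{j-k}   (c_k = 0 for k > q),
using gamma(-m) = gamma(m).
psi-weights needed (psi_j = theta_j + sum_i phi_i psi_{j-i}):
  psi_1 = theta_1 + phi_1 = -0.474 + (0.174) = -0.3
Right-hand sides:
  c_0 = sigma^2 (1 + theta_1 psi_1) = 2 * (1 + (-0.474)(-0.3)) = 2 * 1.1422 = 2.2844
  c_1 = sigma^2 theta_1 = 2 * (-0.474) = -0.948
  c_2 = 0
Equations for k = 0 and k = 1 (AR order 1):
  gamma(0) = phi_1 gamma(1) + c_0
  gamma(1) = phi_1 gamma(0) + c_1
Substituting the second into the first: gamma(0) (1 - phi_1^2) = c_0 + phi_1 c_1, so
  gamma(0) = (c_0 + phi_1 c_1) / (1 - phi_1^2) = (2.2844 + (0.174)(-0.948)) / (1 - (0.174)^2) = 2.119448 / 0.969724 = 2.18562.
  gamma(1) = phi_1 gamma(0) + c_1 = (0.174)(2.18562) + (-0.948) = -0.567702.
For k = 2 (> q): gamma(2) = phi_1 gamma(1) = (0.174)(-0.567702) = -0.09878.
Therefore gamma(2) = -0.0988 (to 4 decimal places).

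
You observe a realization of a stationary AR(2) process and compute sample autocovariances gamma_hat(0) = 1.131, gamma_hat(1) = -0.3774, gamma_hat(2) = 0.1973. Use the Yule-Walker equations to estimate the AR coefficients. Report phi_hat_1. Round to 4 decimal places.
\hat\phi_{1} = -0.3100

The Yule-Walker equations for an AR(p) process read, in matrix form,
  Gamma_p phi = r_p,   with   (Gamma_p)_{ij} = gamma(|i - j|),
                       (r_p)_i = gamma(i),   i,j = 1..p.
Substitute the sample gammas (Toeplitz matrix and right-hand side of size 2):
  Gamma_p = [[1.131, -0.3774], [-0.3774, 1.131]]
  r_p     = [-0.3774, 0.1973]
Written out:
  1.131 phi_1 - 0.3774 phi_2 = -0.3774
  -0.3774 phi_1 + 1.131 phi_2 = 0.1973
Solve by Cramer's rule:
  det = gamma(0)^2 - gamma(1)^2 = (1.131)^2 - (-0.3774)^2 = 1.279161 - 0.14243076 = 1.13673024
  phi_hat_1 = [gamma(1) gamma(0) - gamma(1) gamma(2)] / det = [(-0.3774)(1.131) - (-0.3774)(0.1973)] / 1.13673024 = -0.35237838 / 1.13673024 = -0.31
  phi_hat_2 = [gamma(0) gamma(2) - gamma(1)^2] / det = [(1.131)(0.1973) - (-0.3774)^2] / 1.13673024 = 0.08071554 / 1.13673024 = 0.071
So phi_hat = [-0.3100, 0.0710].
Therefore phi_hat_1 = -0.3100.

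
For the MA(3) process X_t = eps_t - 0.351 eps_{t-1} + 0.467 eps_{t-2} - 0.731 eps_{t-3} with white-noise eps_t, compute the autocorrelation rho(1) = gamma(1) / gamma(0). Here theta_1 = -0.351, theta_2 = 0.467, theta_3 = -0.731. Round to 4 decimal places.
\rho(1) = -0.4565

For an MA(q) process with theta_0 = 1, the autocovariance is
  gamma(k) = sigma^2 * sum_{i=0..q-k} theta_i * theta_{i+k},
and rho(k) = gamma(k) / gamma(0). Sigma^2 cancels.
  numerator   = (1)*(-0.351) + (-0.351)*(0.467) + (0.467)*(-0.731) = -0.856294.
  denominator = (1)^2 + (-0.351)^2 + (0.467)^2 + (-0.731)^2 = 1.875651.
  rho(1) = -0.856294 / 1.875651 = -0.4565.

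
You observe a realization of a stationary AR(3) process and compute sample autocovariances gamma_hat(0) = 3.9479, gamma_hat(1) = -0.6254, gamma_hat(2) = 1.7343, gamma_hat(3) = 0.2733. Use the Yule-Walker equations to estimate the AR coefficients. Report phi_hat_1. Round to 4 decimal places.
\hat\phi_{1} = -0.1850

The Yule-Walker equations for an AR(p) process read, in matrix form,
  Gamma_p phi = r_p,   with   (Gamma_p)_{ij} = gamma(|i - j|),
                       (r_p)_i = gamma(i),   i,j = 1..p.
Substitute the sample gammas (Toeplitz matrix and right-hand side of size 3):
  Gamma_p = [[3.9479, -0.6254, 1.7343], [-0.6254, 3.9479, -0.6254], [1.7343, -0.6254, 3.9479]]
  r_p     = [-0.6254, 1.7343, 0.2733]
Written out (R1..R3):
  (R1) 3.9479 phi_1 - 0.6254 phi_2 + 1.7343 phi_3 = -0.6254
  (R2) -0.6254 phi_1 + 3.9479 phi_2 - 0.6254 phi_3 = 1.7343
  (R3) 1.7343 phi_1 - 0.6254 phi_2 + 3.9479 phi_3 = 0.2733
Gaussian elimination:
  R2 <- R2 - (-0.6254/3.9479) R1 = R2 - (-0.158413) R1:  3.848828 phi_2 - 0.350664 phi_3 = 1.635228
  R3 <- R3 - (1.7343/3.9479) R1 = R3 - (0.439297) R1:  -0.350664 phi_2 + 3.186027 phi_3 = 0.548036
  R3 <- R3 - (-0.350664/3.848828) R2 = R3 - (-0.091109) R2:  3.154079 phi_3 = 0.697021
Back-substitution:
  phi_hat_3 = 0.697021 / 3.154079 = 0.22099
  phi_hat_2 = (1.635228 - (-0.350664)(0.22099)) / 3.848828 = 0.444998
  phi_hat_1 = (-0.6254 - (-0.6254)(0.444998) - (1.7343)(0.22099)) / 3.9479 = -0.185
So phi_hat = [-0.1850, 0.4450, 0.2210].
Therefore phi_hat_1 = -0.1850.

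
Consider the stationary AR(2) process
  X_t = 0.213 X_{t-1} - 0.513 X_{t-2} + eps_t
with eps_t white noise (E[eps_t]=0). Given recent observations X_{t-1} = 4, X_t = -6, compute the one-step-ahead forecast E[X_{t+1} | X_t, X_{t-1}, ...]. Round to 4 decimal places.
E[X_{t+1} \mid \mathcal F_t] = -3.3300

For an AR(p) model X_t = c + sum_i phi_i X_{t-i} + eps_t, the
one-step-ahead conditional mean is
  E[X_{t+1} | X_t, ...] = c + sum_i phi_i X_{t+1-i}.
Substitute known values:
  E[X_{t+1} | ...] = (0.213) * (-6) + (-0.513) * (4)
                   = -3.3300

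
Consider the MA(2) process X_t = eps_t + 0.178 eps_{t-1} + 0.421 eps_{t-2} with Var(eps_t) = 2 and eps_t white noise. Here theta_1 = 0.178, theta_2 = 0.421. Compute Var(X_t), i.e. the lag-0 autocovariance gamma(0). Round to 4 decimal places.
\gamma(0) = 2.4179

For an MA(q) process X_t = eps_t + sum_i theta_i eps_{t-i} with
Var(eps_t) = sigma^2, the variance is
  gamma(0) = sigma^2 * (1 + sum_i theta_i^2).
  sum_i theta_i^2 = (0.178)^2 + (0.421)^2 = 0.031684 + 0.177241 = 0.208925.
  gamma(0) = 2 * (1 + 0.208925) = 2 * 1.208925 = 2.41785, which rounds to 2.4179.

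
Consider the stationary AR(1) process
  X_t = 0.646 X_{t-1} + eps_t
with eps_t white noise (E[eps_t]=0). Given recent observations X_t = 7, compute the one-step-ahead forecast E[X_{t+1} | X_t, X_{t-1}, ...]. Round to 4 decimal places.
E[X_{t+1} \mid \mathcal F_t] = 4.5220

For an AR(p) model X_t = c + sum_i phi_i X_{t-i} + eps_t, the
one-step-ahead conditional mean is
  E[X_{t+1} | X_t, ...] = c + sum_i phi_i X_{t+1-i}.
Substitute known values:
  E[X_{t+1} | ...] = (0.646) * (7)
                   = 4.5220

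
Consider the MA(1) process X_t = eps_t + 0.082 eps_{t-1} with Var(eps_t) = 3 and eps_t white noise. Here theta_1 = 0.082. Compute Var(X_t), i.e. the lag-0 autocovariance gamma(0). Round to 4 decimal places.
\gamma(0) = 3.0202

For an MA(q) process X_t = eps_t + sum_i theta_i eps_{t-i} with
Var(eps_t) = sigma^2, the variance is
  gamma(0) = sigma^2 * (1 + sum_i theta_i^2).
  sum_i theta_i^2 = (0.082)^2 = 0.006724.
  gamma(0) = 3 * (1 + 0.006724) = 3 * 1.006724 = 3.020172, which rounds to 3.0202.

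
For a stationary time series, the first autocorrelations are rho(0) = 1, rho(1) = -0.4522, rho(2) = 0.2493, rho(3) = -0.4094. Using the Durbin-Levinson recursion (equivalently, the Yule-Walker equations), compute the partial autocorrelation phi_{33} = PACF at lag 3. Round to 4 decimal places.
\phi_{33} = -0.3500

The PACF at lag k is phi_{kk}, the last component of the solution
to the Yule-Walker system G_k phi = r_k where
  (G_k)_{ij} = rho(|i - j|), (r_k)_i = rho(i), i,j = 1..k.
Equivalently, Durbin-Levinson gives phi_{kk} iteratively:
  phi_{11} = rho(1)
  phi_{kk} = [rho(k) - sum_{j=1..k-1} phi_{k-1,j} rho(k-j)]
            / [1 - sum_{j=1..k-1} phi_{k-1,j} rho(j)],
  phi_{k,j} = phi_{k-1,j} - phi_{kk} phi_{k-1,k-j},  j = 1..k-1.
Step k = 1:
  phi_11 = rho(1) = -0.4522.
Step k = 2:
  phi_22 = [rho(2) - phi_11 rho(1)] / [1 - phi_11 rho(1)] = [0.2493 - (-0.4522)(-0.4522)] / [1 - (-0.4522)(-0.4522)]
         = 0.04481516 / 0.79551516 = 0.056335.
  Update: phi_21 = phi_11 - phi_22 phi_11 = -0.4522 - (0.056335)(-0.4522) = -0.426725.
Step k = 3:
  phi_33 = [rho(3) - phi_21 rho(2) - phi_22 rho(1)] / [1 - phi_21 rho(1) - phi_22 rho(2)]
    numerator   = -0.4094 - (-0.426725)(0.2493) - (0.056335)(-0.4522) = -0.27754277
    denominator = 1 - (-0.426725)(-0.4522) - (0.056335)(0.2493) = 0.79299051
  phi_33 = -0.27754277 / 0.79299051 = -0.35.
Therefore phi_{33} = -0.3500.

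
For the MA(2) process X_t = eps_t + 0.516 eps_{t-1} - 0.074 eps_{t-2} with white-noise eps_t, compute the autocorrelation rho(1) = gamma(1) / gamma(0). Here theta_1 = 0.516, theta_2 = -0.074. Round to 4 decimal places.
\rho(1) = 0.3757

For an MA(q) process with theta_0 = 1, the autocovariance is
  gamma(k) = sigma^2 * sum_{i=0..q-k} theta_i * theta_{i+k},
and rho(k) = gamma(k) / gamma(0). Sigma^2 cancels.
  numerator   = (1)*(0.516) + (0.516)*(-0.074) = 0.477816.
  denominator = (1)^2 + (0.516)^2 + (-0.074)^2 = 1.271732.
  rho(1) = 0.477816 / 1.271732 = 0.3757.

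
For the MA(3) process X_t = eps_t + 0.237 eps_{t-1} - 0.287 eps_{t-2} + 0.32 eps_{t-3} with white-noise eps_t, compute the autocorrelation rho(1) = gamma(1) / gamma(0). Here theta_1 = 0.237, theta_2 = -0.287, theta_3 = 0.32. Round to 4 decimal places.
\rho(1) = 0.0622

For an MA(q) process with theta_0 = 1, the autocovariance is
  gamma(k) = sigma^2 * sum_{i=0..q-k} theta_i * theta_{i+k},
and rho(k) = gamma(k) / gamma(0). Sigma^2 cancels.
  numerator   = (1)*(0.237) + (0.237)*(-0.287) + (-0.287)*(0.32) = 0.077141.
  denominator = (1)^2 + (0.237)^2 + (-0.287)^2 + (0.32)^2 = 1.240938.
  rho(1) = 0.077141 / 1.240938 = 0.0622.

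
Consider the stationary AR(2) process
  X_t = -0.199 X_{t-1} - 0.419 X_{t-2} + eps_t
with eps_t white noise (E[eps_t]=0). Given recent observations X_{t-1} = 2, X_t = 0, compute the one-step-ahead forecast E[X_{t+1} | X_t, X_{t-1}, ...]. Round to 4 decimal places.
E[X_{t+1} \mid \mathcal F_t] = -0.8380

For an AR(p) model X_t = c + sum_i phi_i X_{t-i} + eps_t, the
one-step-ahead conditional mean is
  E[X_{t+1} | X_t, ...] = c + sum_i phi_i X_{t+1-i}.
Substitute known values:
  E[X_{t+1} | ...] = (-0.199) * (0) + (-0.419) * (2)
                   = -0.8380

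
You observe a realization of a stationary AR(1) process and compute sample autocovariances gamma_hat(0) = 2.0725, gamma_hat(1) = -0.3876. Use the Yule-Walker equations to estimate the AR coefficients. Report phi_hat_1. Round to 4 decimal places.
\hat\phi_{1} = -0.1870

The Yule-Walker equations for an AR(p) process read, in matrix form,
  Gamma_p phi = r_p,   with   (Gamma_p)_{ij} = gamma(|i - j|),
                       (r_p)_i = gamma(i),   i,j = 1..p.
Substitute the sample gammas (Toeplitz matrix and right-hand side of size 1):
  Gamma_p = [[2.0725]]
  r_p     = [-0.3876]
With p = 1 this is the single equation gamma(0) phi_1 = gamma(1):
  phi_hat_1 = gamma(1) / gamma(0) = -0.3876 / 2.0725 = -0.1870.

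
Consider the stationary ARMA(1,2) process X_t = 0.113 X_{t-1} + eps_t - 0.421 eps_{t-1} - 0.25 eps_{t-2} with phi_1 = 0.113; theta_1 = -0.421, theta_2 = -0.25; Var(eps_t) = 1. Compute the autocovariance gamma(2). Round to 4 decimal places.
\gamma(2) = -0.2738

Multiply the model equation by X_{t-k} and take expectations. With theta_0 = psi_0 = 1 and psi_j the MA(infinity) weights, this gives
  gamma(k) - sum_i phi_i gamma(k-i) = c_k,
  c_k = sigma^2 * sum_{j=k..q} theta_j psi_{j-k}   (c_k = 0 for k > q),
using gamma(-m) = gamma(m).
psi-weights needed (psi_j = theta_j + sum_i phi_i psi_{j-i}):
  psi_1 = theta_1 + phi_1 = -0.421 + (0.113) = -0.308
  psi_2 = theta_2 + phi_1 psi_1 = -0.25 + (0.113)(-0.308) = -0.284804
Right-hand sides:
  c_0 = sigma^2 (1 + theta_1 psi_1 + theta_2 psi_2) = 1 * (1 + (-0.421)(-0.308) + (-0.25)(-0.284804)) = 1 * 1.200869 = 1.200869
  c_1 = sigma^2 (theta_1 + theta_2 psi_1) = 1 * (-0.421 + (-0.25)(-0.308)) = -0.344
  c_2 = sigma^2 theta_2 = 1 * (-0.25) = -0.25
Equations for k = 0 and k = 1 (AR order 1):
  gamma(0) = phi_1 gamma(1) + c_0
  gamma(1) = phi_1 gamma(0) + c_1
Substituting the second into the first: gamma(0) (1 - phi_1^2) = c_0 + phi_1 c_1, so
  gamma(0) = (c_0 + phi_1 c_1) / (1 - phi_1^2) = (1.200869 + (0.113)(-0.344)) / (1 - (0.113)^2) = 1.161997 / 0.987231 = 1.177026.
  gamma(1) = phi_1 gamma(0) + c_1 = (0.113)(1.177026) + (-0.344) = -0.210996.
For k = 2: gamma(2) = phi_1 gamma(1) + c_2
  = (0.113)(-0.210996) + (-0.25) = -0.273843.
Therefore gamma(2) = -0.2738 (to 4 decimal places).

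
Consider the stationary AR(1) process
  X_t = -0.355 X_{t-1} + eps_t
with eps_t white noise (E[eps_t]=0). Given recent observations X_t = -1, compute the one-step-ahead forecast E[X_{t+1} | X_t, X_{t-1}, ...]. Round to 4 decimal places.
E[X_{t+1} \mid \mathcal F_t] = 0.3550

For an AR(p) model X_t = c + sum_i phi_i X_{t-i} + eps_t, the
one-step-ahead conditional mean is
  E[X_{t+1} | X_t, ...] = c + sum_i phi_i X_{t+1-i}.
Substitute known values:
  E[X_{t+1} | ...] = (-0.355) * (-1)
                   = 0.3550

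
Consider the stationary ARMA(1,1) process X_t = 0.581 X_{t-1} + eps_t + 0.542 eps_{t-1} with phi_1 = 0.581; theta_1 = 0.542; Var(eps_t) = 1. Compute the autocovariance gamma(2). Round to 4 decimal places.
\gamma(2) = 1.2951

Multiply the model equation by X_{t-k} and take expectations. With theta_0 = psi_0 = 1 and psi_j the MA(infinity) weights, this gives
  gamma(k) - sum_i phi_i gamma(k-i) = c_k,
  c_k = sigma^2 * sum_{j=k..q} theta_j psi_{j-k}   (c_k = 0 for k > q),
using gamma(-m) = gamma(m).
psi-weights needed (psi_j = theta_j + sum_i phi_i psi_{j-i}):
  psi_1 = theta_1 + phi_1 = 0.542 + (0.581) = 1.123
Right-hand sides:
  c_0 = sigma^2 (1 + theta_1 psi_1) = 1 * (1 + (0.542)(1.123)) = 1 * 1.608666 = 1.608666
  c_1 = sigma^2 theta_1 = 1 * (0.542) = 0.542
  c_2 = 0
Equations for k = 0 and k = 1 (AR order 1):
  gamma(0) = phi_1 gamma(1) + c_0
  gamma(1) = phi_1 gamma(0) + c_1
Substituting the second into the first: gamma(0) (1 - phi_1^2) = c_0 + phi_1 c_1, so
  gamma(0) = (c_0 + phi_1 c_1) / (1 - phi_1^2) = (1.608666 + (0.581)(0.542)) / (1 - (0.581)^2) = 1.923568 / 0.662439 = 2.903766.
  gamma(1) = phi_1 gamma(0) + c_1 = (0.581)(2.903766) + (0.542) = 2.229088.
For k = 2 (> q): gamma(2) = phi_1 gamma(1) = (0.581)(2.229088) = 1.2951.
Therefore gamma(2) = 1.2951 (to 4 decimal places).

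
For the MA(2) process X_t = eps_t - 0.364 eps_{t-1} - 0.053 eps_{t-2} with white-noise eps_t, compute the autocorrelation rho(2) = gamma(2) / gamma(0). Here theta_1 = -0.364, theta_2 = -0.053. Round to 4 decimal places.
\rho(2) = -0.0467

For an MA(q) process with theta_0 = 1, the autocovariance is
  gamma(k) = sigma^2 * sum_{i=0..q-k} theta_i * theta_{i+k},
and rho(k) = gamma(k) / gamma(0). Sigma^2 cancels.
  numerator   = (1)*(-0.053) = -0.053.
  denominator = (1)^2 + (-0.364)^2 + (-0.053)^2 = 1.135305.
  rho(2) = -0.053 / 1.135305 = -0.0467.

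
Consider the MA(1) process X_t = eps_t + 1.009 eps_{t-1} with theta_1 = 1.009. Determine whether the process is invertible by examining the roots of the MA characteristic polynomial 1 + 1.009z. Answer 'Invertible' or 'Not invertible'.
\text{Not invertible}

The MA(q) characteristic polynomial is P(z) = 1 + 1.009z.
Invertibility requires all roots to lie outside the unit circle, i.e. |z| > 1 for every root.
This is linear in z: 1 + (1.009) z = 0  =>  z = -1/(1.009) = -0.99108,  |z| = 0.99108.
Moduli of all roots: 0.9911.
All moduli strictly greater than 1? No.
Verdict: Not invertible.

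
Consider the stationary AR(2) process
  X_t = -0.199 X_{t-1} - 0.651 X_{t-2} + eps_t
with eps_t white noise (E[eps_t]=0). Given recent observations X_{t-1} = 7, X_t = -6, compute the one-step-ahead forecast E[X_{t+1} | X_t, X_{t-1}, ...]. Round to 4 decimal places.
E[X_{t+1} \mid \mathcal F_t] = -3.3630

For an AR(p) model X_t = c + sum_i phi_i X_{t-i} + eps_t, the
one-step-ahead conditional mean is
  E[X_{t+1} | X_t, ...] = c + sum_i phi_i X_{t+1-i}.
Substitute known values:
  E[X_{t+1} | ...] = (-0.199) * (-6) + (-0.651) * (7)
                   = -3.3630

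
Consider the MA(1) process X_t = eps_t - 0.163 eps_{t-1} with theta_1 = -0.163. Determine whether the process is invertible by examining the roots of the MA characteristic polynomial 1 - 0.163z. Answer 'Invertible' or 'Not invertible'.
\text{Invertible}

The MA(q) characteristic polynomial is P(z) = 1 - 0.163z.
Invertibility requires all roots to lie outside the unit circle, i.e. |z| > 1 for every root.
This is linear in z: 1 + (-0.163) z = 0  =>  z = -1/(-0.163) = 6.134969,  |z| = 6.134969.
Moduli of all roots: 6.1350.
All moduli strictly greater than 1? Yes.
Verdict: Invertible.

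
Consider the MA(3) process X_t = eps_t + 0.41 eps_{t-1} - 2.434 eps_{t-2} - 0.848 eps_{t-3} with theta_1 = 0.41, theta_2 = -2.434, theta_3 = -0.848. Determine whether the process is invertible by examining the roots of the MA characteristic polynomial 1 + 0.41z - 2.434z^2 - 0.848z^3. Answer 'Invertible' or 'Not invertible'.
\text{Not invertible}

The MA(q) characteristic polynomial is P(z) = 1 + 0.41z - 2.434z^2 - 0.848z^3.
Invertibility requires all roots to lie outside the unit circle, i.e. |z| > 1 for every root.
Degree 3: look for a simple real root z0 first, then factor out (1 - z/z0) and solve the remaining quadratic.
Testing z0 = -0.625: P(-0.625) = 1 + (0.41)(-0.625) + (-2.434)(-0.625)^2 + (-0.848)(-0.625)^3
  = 1 + (-0.25625) + (-0.950781) + (0.207031) = 0.  So z_0 = -0.625 is a root, |z_0| = 0.625.
Divide out the factor (1 + 1.6 z) = (1 - z/z0) (since 1/z0 = -1.6):
  P(z) = (1 + 1.6 z)(1 + (-1.19) z + (-0.53) z^2)
  [check: z-coef -1.19 - (-1.6) = 0.41; z^2-coef -0.53 - (-1.6)(-1.19) = -2.434; z^3-coef -(-1.6)(-0.53) = -0.848.]
Remaining roots from the quadratic factor 1 + (-1.19) z + (-0.53) z^2:
  Set 1 + (-1.19) z + (-0.53) z^2 = 0, i.e. a z^2 + b z + c = 0 with a = -0.53, b = -1.19, c = 1.
  Discriminant D = b^2 - 4ac = (-1.19)^2 - 4*(-0.53)*1 = 1.4161 - (-2.12) = 3.5361.
  D >= 0, so the roots are real: z = (-b +/- sqrt(D)) / (2a) = (1.19 +/- 1.880452) / (-1.06).
    z_1 = (1.19 + 1.880452) / (-1.06) = -2.8967,   |z_1| = 2.8967.
    z_2 = (1.19 - 1.880452) / (-1.06) = 0.6514,   |z_2| = 0.6514.
Moduli of all roots: 0.6250, 2.8967, 0.6514.
All moduli strictly greater than 1? No.
Verdict: Not invertible.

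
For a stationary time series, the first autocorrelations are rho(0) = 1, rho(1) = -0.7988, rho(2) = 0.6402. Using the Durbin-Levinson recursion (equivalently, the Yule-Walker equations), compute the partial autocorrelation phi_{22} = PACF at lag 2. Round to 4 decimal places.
\phi_{22} = 0.0059

The PACF at lag k is phi_{kk}, the last component of the solution
to the Yule-Walker system G_k phi = r_k where
  (G_k)_{ij} = rho(|i - j|), (r_k)_i = rho(i), i,j = 1..k.
Equivalently, Durbin-Levinson gives phi_{kk} iteratively:
  phi_{11} = rho(1)
  phi_{kk} = [rho(k) - sum_{j=1..k-1} phi_{k-1,j} rho(k-j)]
            / [1 - sum_{j=1..k-1} phi_{k-1,j} rho(j)],
  phi_{k,j} = phi_{k-1,j} - phi_{kk} phi_{k-1,k-j},  j = 1..k-1.
Step k = 1:
  phi_11 = rho(1) = -0.7988.
Step k = 2:
  phi_22 = [rho(2) - phi_11 rho(1)] / [1 - phi_11 rho(1)] = [0.6402 - (-0.7988)(-0.7988)] / [1 - (-0.7988)(-0.7988)]
         = 0.00211856 / 0.36191856 = 0.0059.
Therefore phi_{22} = 0.0059.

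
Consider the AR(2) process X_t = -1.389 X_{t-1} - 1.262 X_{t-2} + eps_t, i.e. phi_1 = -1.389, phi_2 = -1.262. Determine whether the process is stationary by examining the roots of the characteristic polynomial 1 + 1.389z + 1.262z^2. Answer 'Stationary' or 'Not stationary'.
\text{Not stationary}

The AR(p) characteristic polynomial is P(z) = 1 + 1.389z + 1.262z^2.
Stationarity requires all roots to lie outside the unit circle, i.e. |z| > 1 for every root.
Set 1 + (1.389) z + (1.262) z^2 = 0, i.e. a z^2 + b z + c = 0 with a = 1.262, b = 1.389, c = 1.
Discriminant D = b^2 - 4ac = (1.389)^2 - 4*(1.262)*1 = 1.929321 - (5.048) = -3.118679.
D < 0, so the roots are the complex-conjugate pair z = (-b +/- i sqrt(-D)) / (2a) = -0.5503 +/- 0.6997i.
For a conjugate pair |z|^2 = z * conj(z) = (product of roots) = c/a = 1/(1.262) = 0.792393, so |z| = sqrt(0.792393) = 0.8902 for both roots.
Moduli of all roots: 0.8902, 0.8902.
All moduli strictly greater than 1? No.
Verdict: Not stationary.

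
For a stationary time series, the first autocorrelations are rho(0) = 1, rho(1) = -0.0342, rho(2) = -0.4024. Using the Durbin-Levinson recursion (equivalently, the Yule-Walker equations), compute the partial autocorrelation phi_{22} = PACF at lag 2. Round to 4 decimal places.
\phi_{22} = -0.4040

The PACF at lag k is phi_{kk}, the last component of the solution
to the Yule-Walker system G_k phi = r_k where
  (G_k)_{ij} = rho(|i - j|), (r_k)_i = rho(i), i,j = 1..k.
Equivalently, Durbin-Levinson gives phi_{kk} iteratively:
  phi_{11} = rho(1)
  phi_{kk} = [rho(k) - sum_{j=1..k-1} phi_{k-1,j} rho(k-j)]
            / [1 - sum_{j=1..k-1} phi_{k-1,j} rho(j)],
  phi_{k,j} = phi_{k-1,j} - phi_{kk} phi_{k-1,k-j},  j = 1..k-1.
Step k = 1:
  phi_11 = rho(1) = -0.0342.
Step k = 2:
  phi_22 = [rho(2) - phi_11 rho(1)] / [1 - phi_11 rho(1)] = [-0.4024 - (-0.0342)(-0.0342)] / [1 - (-0.0342)(-0.0342)]
         = -0.40356964 / 0.99883036 = -0.404.
Therefore phi_{22} = -0.4040.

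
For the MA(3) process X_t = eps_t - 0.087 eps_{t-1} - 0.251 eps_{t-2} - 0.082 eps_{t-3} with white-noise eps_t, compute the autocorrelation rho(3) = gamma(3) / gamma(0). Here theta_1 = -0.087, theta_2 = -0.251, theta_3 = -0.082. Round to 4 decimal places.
\rho(3) = -0.0761

For an MA(q) process with theta_0 = 1, the autocovariance is
  gamma(k) = sigma^2 * sum_{i=0..q-k} theta_i * theta_{i+k},
and rho(k) = gamma(k) / gamma(0). Sigma^2 cancels.
  numerator   = (1)*(-0.082) = -0.082.
  denominator = (1)^2 + (-0.087)^2 + (-0.251)^2 + (-0.082)^2 = 1.077294.
  rho(3) = -0.082 / 1.077294 = -0.0761.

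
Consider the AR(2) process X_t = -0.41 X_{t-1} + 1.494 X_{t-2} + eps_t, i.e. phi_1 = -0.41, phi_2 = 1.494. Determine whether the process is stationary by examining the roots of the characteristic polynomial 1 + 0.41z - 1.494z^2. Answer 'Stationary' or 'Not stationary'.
\text{Not stationary}

The AR(p) characteristic polynomial is P(z) = 1 + 0.41z - 1.494z^2.
Stationarity requires all roots to lie outside the unit circle, i.e. |z| > 1 for every root.
Set 1 + (0.41) z + (-1.494) z^2 = 0, i.e. a z^2 + b z + c = 0 with a = -1.494, b = 0.41, c = 1.
Discriminant D = b^2 - 4ac = (0.41)^2 - 4*(-1.494)*1 = 0.1681 - (-5.976) = 6.1441.
D >= 0, so the roots are real: z = (-b +/- sqrt(D)) / (2a) = (-0.41 +/- 2.47873) / (-2.988).
  z_1 = (-0.41 + 2.47873) / (-2.988) = -0.6923,   |z_1| = 0.6923.
  z_2 = (-0.41 - 2.47873) / (-2.988) = 0.9668,   |z_2| = 0.9668.
Moduli of all roots: 0.6923, 0.9668.
All moduli strictly greater than 1? No.
Verdict: Not stationary.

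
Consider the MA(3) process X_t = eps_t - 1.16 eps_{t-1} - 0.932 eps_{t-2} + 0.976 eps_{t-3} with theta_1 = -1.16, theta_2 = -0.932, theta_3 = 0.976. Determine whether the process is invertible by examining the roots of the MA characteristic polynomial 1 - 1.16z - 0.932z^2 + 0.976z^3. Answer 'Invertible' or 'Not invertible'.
\text{Not invertible}

The MA(q) characteristic polynomial is P(z) = 1 - 1.16z - 0.932z^2 + 0.976z^3.
Invertibility requires all roots to lie outside the unit circle, i.e. |z| > 1 for every root.
Degree 3: look for a simple real root z0 first, then factor out (1 - z/z0) and solve the remaining quadratic.
Testing z0 = 1.25: P(1.25) = 1 + (-1.16)(1.25) + (-0.932)(1.25)^2 + (0.976)(1.25)^3
  = 1 + (-1.45) + (-1.45625) + (1.90625) = 0.  So z_0 = 1.25 is a root, |z_0| = 1.25.
Divide out the factor (1 - 0.8 z) = (1 - z/z0) (since 1/z0 = 0.8):
  P(z) = (1 - 0.8 z)(1 + (-0.36) z + (-1.22) z^2)
  [check: z-coef -0.36 - (0.8) = -1.16; z^2-coef -1.22 - (0.8)(-0.36) = -0.932; z^3-coef -(0.8)(-1.22) = 0.976.]
Remaining roots from the quadratic factor 1 + (-0.36) z + (-1.22) z^2:
  Set 1 + (-0.36) z + (-1.22) z^2 = 0, i.e. a z^2 + b z + c = 0 with a = -1.22, b = -0.36, c = 1.
  Discriminant D = b^2 - 4ac = (-0.36)^2 - 4*(-1.22)*1 = 0.1296 - (-4.88) = 5.0096.
  D >= 0, so the roots are real: z = (-b +/- sqrt(D)) / (2a) = (0.36 +/- 2.238214) / (-2.44).
    z_1 = (0.36 + 2.238214) / (-2.44) = -1.0648,   |z_1| = 1.0648.
    z_2 = (0.36 - 2.238214) / (-2.44) = 0.7698,   |z_2| = 0.7698.
Moduli of all roots: 1.2500, 1.0648, 0.7698.
All moduli strictly greater than 1? No.
Verdict: Not invertible.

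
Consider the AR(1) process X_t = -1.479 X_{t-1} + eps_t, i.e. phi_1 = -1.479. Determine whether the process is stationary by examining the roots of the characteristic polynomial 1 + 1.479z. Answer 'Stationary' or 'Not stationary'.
\text{Not stationary}

The AR(p) characteristic polynomial is P(z) = 1 + 1.479z.
Stationarity requires all roots to lie outside the unit circle, i.e. |z| > 1 for every root.
This is linear in z: 1 + (1.479) z = 0  =>  z = -1/(1.479) = -0.676133,  |z| = 0.676133.
Moduli of all roots: 0.6761.
All moduli strictly greater than 1? No.
Verdict: Not stationary.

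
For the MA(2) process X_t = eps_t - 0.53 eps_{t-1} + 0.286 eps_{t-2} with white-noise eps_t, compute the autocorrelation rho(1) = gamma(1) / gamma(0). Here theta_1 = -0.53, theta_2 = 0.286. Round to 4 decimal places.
\rho(1) = -0.5002

For an MA(q) process with theta_0 = 1, the autocovariance is
  gamma(k) = sigma^2 * sum_{i=0..q-k} theta_i * theta_{i+k},
and rho(k) = gamma(k) / gamma(0). Sigma^2 cancels.
  numerator   = (1)*(-0.53) + (-0.53)*(0.286) = -0.68158.
  denominator = (1)^2 + (-0.53)^2 + (0.286)^2 = 1.362696.
  rho(1) = -0.68158 / 1.362696 = -0.5002.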